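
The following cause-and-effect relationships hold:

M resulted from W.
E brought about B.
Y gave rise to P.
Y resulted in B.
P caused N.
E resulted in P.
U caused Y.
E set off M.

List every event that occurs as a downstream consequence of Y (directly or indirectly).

Direct effects: P, B.
2 steps out: N.
Not reachable from it: U, W, E, M.

B, N, P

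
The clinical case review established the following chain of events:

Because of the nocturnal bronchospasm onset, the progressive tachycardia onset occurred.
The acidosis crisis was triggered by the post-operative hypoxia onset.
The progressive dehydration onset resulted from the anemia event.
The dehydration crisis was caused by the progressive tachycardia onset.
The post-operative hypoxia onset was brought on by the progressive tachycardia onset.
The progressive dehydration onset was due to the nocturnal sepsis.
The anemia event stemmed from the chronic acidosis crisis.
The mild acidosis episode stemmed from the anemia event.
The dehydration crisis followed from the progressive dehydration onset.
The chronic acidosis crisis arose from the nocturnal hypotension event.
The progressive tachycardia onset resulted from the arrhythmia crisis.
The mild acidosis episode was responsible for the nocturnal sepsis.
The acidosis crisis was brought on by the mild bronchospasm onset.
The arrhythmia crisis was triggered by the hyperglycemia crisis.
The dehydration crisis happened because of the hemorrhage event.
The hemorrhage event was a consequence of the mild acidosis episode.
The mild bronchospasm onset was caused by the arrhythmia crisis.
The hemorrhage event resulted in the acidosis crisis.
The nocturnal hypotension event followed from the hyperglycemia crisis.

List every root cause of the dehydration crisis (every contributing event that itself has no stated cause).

the hyperglycemia crisis, the nocturnal bronchospasm onset

Tracing upstream from the dehydration crisis: the dehydration crisis ← the progressive tachycardia onset ← the arrhythmia crisis ← the hyperglycemia crisis.
A separate upstream branch: the dehydration crisis ← the progressive tachycardia onset ← the nocturnal bronchospasm onset.
Each of those chain origins has no stated cause.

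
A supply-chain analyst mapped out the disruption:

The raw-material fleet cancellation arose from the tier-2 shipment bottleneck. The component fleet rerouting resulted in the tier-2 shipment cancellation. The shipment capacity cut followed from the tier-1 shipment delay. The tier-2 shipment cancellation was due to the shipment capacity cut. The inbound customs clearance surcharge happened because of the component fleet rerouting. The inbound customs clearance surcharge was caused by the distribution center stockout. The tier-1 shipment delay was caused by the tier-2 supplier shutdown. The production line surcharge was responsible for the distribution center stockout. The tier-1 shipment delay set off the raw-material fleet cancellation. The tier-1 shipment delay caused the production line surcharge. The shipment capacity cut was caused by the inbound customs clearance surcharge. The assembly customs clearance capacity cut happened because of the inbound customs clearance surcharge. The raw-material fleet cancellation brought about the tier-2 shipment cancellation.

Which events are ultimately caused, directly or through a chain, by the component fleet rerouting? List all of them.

the assembly customs clearance capacity cut, the inbound customs clearance surcharge, the shipment capacity cut, the tier-2 shipment cancellation

Direct effects: the inbound customs clearance surcharge, the tier-2 shipment cancellation.
2 steps out: the assembly customs clearance capacity cut, the shipment capacity cut.
Not reachable from it: the tier-2 supplier shutdown, the tier-1 shipment delay, the production line surcharge, the tier-2 shipment bottleneck, the distribution center stockout, the raw-material fleet cancellation.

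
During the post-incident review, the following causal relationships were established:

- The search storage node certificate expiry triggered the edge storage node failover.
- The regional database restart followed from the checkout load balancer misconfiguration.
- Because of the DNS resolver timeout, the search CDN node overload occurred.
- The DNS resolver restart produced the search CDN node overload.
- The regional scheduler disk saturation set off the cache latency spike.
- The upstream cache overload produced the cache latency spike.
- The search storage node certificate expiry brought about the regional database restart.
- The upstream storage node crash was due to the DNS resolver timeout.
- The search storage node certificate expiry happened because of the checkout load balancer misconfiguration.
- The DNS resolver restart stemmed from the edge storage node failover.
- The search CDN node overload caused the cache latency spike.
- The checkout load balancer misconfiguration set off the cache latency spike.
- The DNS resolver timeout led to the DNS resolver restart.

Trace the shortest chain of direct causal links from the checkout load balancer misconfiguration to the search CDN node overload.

the checkout load balancer misconfiguration → the search storage node certificate expiry → the edge storage node failover → the DNS resolver restart → the search CDN node overload

the checkout load balancer misconfiguration → the search storage node certificate expiry
the search storage node certificate expiry → the edge storage node failover
the edge storage node failover → the DNS resolver restart
the DNS resolver restart → the search CDN node overload
Length: 4 steps.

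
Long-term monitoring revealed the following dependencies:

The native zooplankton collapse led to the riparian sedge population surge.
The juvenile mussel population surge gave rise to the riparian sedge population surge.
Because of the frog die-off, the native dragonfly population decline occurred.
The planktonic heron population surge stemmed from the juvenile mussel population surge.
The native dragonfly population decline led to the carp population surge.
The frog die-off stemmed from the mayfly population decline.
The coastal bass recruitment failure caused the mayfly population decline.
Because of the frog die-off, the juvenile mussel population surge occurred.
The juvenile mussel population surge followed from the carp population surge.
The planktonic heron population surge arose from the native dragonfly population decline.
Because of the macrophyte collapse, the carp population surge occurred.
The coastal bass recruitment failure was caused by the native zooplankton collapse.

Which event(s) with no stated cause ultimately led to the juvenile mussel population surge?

Tracing upstream from the juvenile mussel population surge: the juvenile mussel population surge ← the frog die-off ← the mayfly population decline ← the coastal bass recruitment failure ← the native zooplankton collapse.
A separate upstream branch: the juvenile mussel population surge ← the carp population surge ← the macrophyte collapse.
Each of those chain origins has no stated cause.

the macrophyte collapse, the native zooplankton collapse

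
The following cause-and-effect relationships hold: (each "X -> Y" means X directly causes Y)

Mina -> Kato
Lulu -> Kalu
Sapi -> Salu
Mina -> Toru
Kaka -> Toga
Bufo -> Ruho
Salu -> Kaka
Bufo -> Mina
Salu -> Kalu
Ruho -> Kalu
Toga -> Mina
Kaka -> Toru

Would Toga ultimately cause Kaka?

No

Toga leads to Mina, Kato, Toru; Kaka is not among them.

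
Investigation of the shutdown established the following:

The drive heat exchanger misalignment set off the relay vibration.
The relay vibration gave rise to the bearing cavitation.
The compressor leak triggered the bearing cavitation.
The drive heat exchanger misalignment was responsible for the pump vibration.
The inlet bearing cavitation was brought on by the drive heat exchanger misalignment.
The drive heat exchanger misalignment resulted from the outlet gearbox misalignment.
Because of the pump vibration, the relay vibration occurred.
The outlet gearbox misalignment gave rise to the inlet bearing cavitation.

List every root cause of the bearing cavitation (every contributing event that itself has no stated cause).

the compressor leak, the outlet gearbox misalignment

Tracing upstream from the bearing cavitation: the bearing cavitation ← the relay vibration ← the drive heat exchanger misalignment ← the outlet gearbox misalignment.
A separate upstream branch: the bearing cavitation ← the compressor leak.
Each of those chain origins has no stated cause.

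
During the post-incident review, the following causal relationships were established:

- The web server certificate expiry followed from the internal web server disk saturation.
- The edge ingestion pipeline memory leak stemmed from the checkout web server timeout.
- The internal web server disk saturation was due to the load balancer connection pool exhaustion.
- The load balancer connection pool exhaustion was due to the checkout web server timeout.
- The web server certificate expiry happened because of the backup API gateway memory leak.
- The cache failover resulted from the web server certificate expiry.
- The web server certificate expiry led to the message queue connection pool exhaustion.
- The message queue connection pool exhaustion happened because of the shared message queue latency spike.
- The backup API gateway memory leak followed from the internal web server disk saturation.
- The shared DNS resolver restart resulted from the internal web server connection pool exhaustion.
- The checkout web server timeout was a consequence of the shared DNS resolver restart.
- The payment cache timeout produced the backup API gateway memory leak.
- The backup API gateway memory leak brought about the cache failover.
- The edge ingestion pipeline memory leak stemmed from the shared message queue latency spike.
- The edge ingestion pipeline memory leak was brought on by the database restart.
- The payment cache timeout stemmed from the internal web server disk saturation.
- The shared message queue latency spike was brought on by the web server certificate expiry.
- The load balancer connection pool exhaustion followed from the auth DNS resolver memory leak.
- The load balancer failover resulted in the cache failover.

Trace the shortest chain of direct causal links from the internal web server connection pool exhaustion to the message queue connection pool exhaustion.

the internal web server connection pool exhaustion → the shared DNS resolver restart → the checkout web server timeout → the load balancer connection pool exhaustion → the internal web server disk saturation → the web server certificate expiry → the message queue connection pool exhaustion

the internal web server connection pool exhaustion → the shared DNS resolver restart
the shared DNS resolver restart → the checkout web server timeout
the checkout web server timeout → the load balancer connection pool exhaustion
the load balancer connection pool exhaustion → the internal web server disk saturation
the internal web server disk saturation → the web server certificate expiry
the web server certificate expiry → the message queue connection pool exhaustion
Length: 6 steps.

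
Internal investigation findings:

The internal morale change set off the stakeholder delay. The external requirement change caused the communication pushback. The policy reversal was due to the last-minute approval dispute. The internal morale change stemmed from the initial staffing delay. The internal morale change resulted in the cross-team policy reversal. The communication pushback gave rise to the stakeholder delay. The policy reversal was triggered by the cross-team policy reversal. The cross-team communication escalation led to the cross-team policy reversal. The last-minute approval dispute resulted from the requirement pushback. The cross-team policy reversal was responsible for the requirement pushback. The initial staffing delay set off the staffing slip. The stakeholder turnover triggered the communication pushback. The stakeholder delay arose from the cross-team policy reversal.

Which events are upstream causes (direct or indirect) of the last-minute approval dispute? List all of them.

Immediate cause of the last-minute approval dispute: the requirement pushback.
Further upstream: the cross-team communication escalation, the initial staffing delay, the internal morale change, the cross-team policy reversal.

the cross-team communication escalation, the cross-team policy reversal, the initial staffing delay, the internal morale change, the requirement pushback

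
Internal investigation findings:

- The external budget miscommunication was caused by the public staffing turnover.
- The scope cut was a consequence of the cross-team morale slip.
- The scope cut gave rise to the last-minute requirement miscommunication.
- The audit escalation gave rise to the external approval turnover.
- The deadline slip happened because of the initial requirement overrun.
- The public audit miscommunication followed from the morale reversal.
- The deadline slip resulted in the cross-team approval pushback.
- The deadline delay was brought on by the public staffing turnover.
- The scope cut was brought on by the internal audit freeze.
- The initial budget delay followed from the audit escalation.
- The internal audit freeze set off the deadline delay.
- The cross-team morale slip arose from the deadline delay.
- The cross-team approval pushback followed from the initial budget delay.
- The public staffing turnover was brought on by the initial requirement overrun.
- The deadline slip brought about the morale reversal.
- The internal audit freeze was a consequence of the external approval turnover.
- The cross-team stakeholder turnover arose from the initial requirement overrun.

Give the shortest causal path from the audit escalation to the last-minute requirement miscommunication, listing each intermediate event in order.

the audit escalation → the external approval turnover
the external approval turnover → the internal audit freeze
the internal audit freeze → the scope cut
the scope cut → the last-minute requirement miscommunication
Length: 4 steps.

the audit escalation → the external approval turnover → the internal audit freeze → the scope cut → the last-minute requirement miscommunication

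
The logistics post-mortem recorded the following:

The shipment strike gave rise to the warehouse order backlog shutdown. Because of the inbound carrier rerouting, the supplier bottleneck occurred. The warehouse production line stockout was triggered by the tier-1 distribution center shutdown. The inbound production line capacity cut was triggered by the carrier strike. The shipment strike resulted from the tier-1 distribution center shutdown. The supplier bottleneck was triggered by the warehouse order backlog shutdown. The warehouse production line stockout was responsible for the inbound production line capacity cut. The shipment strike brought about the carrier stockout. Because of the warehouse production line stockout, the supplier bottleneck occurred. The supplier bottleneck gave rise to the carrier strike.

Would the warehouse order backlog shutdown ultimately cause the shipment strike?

No

The warehouse order backlog shutdown leads to the supplier bottleneck, the carrier strike, the inbound production line capacity cut; the shipment strike is not among them.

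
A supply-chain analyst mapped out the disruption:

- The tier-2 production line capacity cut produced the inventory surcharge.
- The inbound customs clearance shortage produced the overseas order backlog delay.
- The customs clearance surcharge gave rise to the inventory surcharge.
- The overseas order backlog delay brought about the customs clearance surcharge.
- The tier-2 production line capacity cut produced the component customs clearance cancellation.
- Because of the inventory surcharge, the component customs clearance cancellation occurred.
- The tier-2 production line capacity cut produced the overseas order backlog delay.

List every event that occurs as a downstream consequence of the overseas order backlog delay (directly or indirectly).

the component customs clearance cancellation, the customs clearance surcharge, the inventory surcharge

Direct effects: the customs clearance surcharge.
2 steps out: the inventory surcharge.
3 steps out: the component customs clearance cancellation.
Not reachable from it: the tier-2 production line capacity cut, the inbound customs clearance shortage.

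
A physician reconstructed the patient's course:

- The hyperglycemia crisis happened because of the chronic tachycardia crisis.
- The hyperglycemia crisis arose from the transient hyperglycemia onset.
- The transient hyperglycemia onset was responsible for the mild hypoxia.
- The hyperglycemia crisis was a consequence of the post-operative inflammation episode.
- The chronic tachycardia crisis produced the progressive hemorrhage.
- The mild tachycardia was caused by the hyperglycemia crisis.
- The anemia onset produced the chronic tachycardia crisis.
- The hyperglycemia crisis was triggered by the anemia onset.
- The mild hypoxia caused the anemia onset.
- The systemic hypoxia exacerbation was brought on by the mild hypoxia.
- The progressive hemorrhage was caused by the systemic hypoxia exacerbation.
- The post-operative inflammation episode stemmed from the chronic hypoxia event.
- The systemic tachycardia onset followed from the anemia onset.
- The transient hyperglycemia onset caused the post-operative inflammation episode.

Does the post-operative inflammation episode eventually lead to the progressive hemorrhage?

The post-operative inflammation episode leads to the hyperglycemia crisis, the mild tachycardia; the progressive hemorrhage is not among them.

No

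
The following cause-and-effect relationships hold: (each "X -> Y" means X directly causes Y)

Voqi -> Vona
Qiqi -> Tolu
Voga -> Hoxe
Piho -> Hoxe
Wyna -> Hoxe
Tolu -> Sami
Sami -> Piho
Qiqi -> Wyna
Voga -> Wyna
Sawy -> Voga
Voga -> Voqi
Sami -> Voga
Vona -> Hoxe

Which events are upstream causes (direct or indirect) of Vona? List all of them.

Qiqi, Sami, Sawy, Tolu, Voga, Voqi

Immediate cause of Vona: Voqi.
Further upstream: Qiqi, Tolu, Sami, Voga, Sawy.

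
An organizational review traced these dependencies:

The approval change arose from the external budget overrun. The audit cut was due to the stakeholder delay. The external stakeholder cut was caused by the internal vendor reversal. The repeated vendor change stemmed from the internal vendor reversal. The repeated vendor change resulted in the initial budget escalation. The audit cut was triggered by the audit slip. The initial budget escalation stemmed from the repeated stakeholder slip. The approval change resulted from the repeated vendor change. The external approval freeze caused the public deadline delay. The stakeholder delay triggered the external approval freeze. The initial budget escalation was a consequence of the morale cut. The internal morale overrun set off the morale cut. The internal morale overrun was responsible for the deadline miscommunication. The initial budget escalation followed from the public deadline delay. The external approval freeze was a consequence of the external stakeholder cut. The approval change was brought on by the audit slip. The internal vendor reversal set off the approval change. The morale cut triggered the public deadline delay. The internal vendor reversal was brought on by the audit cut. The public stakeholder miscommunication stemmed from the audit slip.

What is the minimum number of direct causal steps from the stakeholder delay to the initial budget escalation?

Shortest chain: the stakeholder delay → the external approval freeze → the public deadline delay → the initial budget escalation.

3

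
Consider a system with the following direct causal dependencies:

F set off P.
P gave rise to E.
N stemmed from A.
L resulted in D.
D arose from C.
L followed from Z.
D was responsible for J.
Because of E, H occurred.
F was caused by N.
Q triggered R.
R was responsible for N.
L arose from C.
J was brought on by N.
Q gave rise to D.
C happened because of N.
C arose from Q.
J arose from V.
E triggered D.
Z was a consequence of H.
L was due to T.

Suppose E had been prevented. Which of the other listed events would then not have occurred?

H, Z

Downstream of E: H, Z, L, D, J.
Of those, still caused via another path: L, D, J.
The remainder have no surviving cause.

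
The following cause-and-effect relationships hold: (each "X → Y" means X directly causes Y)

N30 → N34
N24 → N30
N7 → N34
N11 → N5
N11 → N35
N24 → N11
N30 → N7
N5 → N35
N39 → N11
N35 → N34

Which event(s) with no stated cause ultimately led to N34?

Tracing upstream from N34: N34 ← N30 ← N24.
A separate upstream branch: N34 ← N35 ← N11 ← N39.
Each of those chain origins has no stated cause.

N24, N39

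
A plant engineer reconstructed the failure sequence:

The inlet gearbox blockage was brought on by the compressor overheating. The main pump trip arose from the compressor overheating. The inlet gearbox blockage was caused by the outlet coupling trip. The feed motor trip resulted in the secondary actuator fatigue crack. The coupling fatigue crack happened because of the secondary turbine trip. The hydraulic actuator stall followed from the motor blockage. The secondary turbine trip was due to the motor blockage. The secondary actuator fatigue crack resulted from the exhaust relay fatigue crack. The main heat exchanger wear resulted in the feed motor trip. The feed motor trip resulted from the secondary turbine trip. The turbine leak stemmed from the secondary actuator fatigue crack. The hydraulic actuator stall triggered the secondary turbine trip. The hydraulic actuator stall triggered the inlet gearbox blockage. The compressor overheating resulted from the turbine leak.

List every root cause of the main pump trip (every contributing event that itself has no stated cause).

Tracing upstream from the main pump trip: the main pump trip ← the compressor overheating ← the turbine leak ← the secondary actuator fatigue crack ← the feed motor trip ← the secondary turbine trip ← the motor blockage.
A separate upstream branch: the main pump trip ← the compressor overheating ← the turbine leak ← the secondary actuator fatigue crack ← the exhaust relay fatigue crack.
A separate upstream branch: the main pump trip ← the compressor overheating ← the turbine leak ← the secondary actuator fatigue crack ← the feed motor trip ← the main heat exchanger wear.
Each of those chain origins has no stated cause.

the exhaust relay fatigue crack, the main heat exchanger wear, the motor blockage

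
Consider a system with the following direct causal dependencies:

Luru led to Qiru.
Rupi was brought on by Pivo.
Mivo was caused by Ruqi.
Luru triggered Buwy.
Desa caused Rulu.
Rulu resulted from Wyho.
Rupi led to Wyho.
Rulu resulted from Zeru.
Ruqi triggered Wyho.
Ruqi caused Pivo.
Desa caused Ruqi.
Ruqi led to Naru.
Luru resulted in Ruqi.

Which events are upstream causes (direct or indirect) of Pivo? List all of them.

Immediate cause of Pivo: Ruqi.
Further upstream: Desa, Luru.

Desa, Luru, Ruqi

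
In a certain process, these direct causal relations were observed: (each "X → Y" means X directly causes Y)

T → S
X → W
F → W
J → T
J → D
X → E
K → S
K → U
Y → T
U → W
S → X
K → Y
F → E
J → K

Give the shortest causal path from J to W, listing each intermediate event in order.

J → K → U → W

J → K
K → U
U → W
Length: 3 steps.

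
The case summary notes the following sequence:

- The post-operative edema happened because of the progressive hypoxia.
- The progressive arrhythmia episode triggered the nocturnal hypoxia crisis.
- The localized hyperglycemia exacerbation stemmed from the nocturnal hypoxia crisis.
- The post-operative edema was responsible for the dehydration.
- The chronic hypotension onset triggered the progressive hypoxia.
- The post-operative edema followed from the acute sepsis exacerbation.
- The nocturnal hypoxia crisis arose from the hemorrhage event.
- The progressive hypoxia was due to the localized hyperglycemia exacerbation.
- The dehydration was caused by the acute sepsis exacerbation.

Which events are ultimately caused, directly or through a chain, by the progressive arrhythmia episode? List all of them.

Direct effects: the nocturnal hypoxia crisis.
2 steps out: the localized hyperglycemia exacerbation.
3 steps out: the progressive hypoxia.
4 steps out: the post-operative edema.
5 steps out: the dehydration.
Not reachable from it: the chronic hypotension onset, the hemorrhage event, the acute sepsis exacerbation.

the dehydration, the localized hyperglycemia exacerbation, the nocturnal hypoxia crisis, the post-operative edema, the progressive hypoxia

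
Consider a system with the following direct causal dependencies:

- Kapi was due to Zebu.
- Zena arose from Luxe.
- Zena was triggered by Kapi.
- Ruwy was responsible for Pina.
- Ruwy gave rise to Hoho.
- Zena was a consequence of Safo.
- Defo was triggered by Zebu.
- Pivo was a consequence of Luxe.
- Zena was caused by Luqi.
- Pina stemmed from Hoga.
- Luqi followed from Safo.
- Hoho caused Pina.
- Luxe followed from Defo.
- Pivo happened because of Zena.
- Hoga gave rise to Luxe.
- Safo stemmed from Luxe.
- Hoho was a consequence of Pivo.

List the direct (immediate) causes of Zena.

Kapi, Luqi, Luxe, Safo

Upstream contributors include Zebu, Defo, Hoga, but only Kapi, Luqi, Luxe, Safo feed directly into Zena.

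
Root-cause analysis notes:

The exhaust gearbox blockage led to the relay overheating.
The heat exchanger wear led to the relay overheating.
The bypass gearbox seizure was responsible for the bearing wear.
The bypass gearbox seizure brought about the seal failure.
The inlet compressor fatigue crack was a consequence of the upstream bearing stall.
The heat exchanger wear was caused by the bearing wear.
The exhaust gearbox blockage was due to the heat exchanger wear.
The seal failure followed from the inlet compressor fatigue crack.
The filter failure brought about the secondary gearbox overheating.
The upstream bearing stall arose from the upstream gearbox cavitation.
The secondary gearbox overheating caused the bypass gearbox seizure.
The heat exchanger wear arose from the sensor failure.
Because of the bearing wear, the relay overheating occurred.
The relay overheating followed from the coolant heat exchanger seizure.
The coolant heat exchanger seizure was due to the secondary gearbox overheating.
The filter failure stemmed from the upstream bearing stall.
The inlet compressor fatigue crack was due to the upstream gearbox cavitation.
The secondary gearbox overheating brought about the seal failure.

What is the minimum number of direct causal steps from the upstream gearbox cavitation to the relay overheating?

5

Shortest chain: the upstream gearbox cavitation → the upstream bearing stall → the filter failure → the secondary gearbox overheating → the coolant heat exchanger seizure → the relay overheating.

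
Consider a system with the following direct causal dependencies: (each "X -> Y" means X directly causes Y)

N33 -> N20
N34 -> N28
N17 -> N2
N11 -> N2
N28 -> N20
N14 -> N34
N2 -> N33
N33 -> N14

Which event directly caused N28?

N34

Upstream contributors include N11, N2, N33, N14, N17, but only N34 feeds directly into N28.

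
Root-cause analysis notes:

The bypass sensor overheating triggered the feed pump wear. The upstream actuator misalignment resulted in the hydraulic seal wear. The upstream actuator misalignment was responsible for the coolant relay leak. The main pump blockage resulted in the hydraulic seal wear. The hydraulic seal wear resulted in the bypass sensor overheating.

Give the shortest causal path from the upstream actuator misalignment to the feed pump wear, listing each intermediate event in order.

the upstream actuator misalignment → the hydraulic seal wear
the hydraulic seal wear → the bypass sensor overheating
the bypass sensor overheating → the feed pump wear
Length: 3 steps.

the upstream actuator misalignment → the hydraulic seal wear → the bypass sensor overheating → the feed pump wear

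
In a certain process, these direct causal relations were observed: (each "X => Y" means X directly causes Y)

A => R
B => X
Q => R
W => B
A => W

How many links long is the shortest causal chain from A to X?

3

Shortest chain: A → W → B → X.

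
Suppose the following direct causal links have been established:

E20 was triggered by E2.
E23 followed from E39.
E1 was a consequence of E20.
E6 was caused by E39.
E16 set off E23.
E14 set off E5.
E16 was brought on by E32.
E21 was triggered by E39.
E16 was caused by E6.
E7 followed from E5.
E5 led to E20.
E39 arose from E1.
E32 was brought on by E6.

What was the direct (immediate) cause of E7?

E5

Upstream contributors include E14, but only E5 feeds directly into E7.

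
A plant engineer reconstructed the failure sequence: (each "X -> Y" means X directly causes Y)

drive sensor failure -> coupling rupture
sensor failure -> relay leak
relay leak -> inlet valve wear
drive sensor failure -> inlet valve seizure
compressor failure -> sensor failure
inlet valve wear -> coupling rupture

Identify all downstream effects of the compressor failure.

Direct effects: the sensor failure.
2 steps out: the relay leak.
3 steps out: the inlet valve wear.
4 steps out: the coupling rupture.
Not reachable from it: the drive sensor failure, the inlet valve seizure.

the coupling rupture, the inlet valve wear, the relay leak, the sensor failure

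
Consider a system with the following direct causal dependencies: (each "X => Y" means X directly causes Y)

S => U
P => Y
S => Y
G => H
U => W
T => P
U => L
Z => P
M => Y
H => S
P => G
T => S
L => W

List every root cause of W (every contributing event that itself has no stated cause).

T, Z

Tracing upstream from W: W ← U ← S ← T.
A separate upstream branch: W ← U ← S ← H ← G ← P ← Z.
Each of those chain origins has no stated cause.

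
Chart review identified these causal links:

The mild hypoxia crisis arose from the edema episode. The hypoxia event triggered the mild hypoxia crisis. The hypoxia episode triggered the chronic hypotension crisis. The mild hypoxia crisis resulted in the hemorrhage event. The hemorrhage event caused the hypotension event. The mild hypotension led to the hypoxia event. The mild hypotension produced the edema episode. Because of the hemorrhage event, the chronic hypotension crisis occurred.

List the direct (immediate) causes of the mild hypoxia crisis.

the edema episode, the hypoxia event

Upstream contributors include the mild hypotension, but only the edema episode, the hypoxia event feed directly into the mild hypoxia crisis.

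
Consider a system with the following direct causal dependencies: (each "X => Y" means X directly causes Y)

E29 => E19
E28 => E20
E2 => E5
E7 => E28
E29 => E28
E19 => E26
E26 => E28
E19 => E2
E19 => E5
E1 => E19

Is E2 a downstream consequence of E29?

There is a causal chain: E29 → E19 → E2.

Yes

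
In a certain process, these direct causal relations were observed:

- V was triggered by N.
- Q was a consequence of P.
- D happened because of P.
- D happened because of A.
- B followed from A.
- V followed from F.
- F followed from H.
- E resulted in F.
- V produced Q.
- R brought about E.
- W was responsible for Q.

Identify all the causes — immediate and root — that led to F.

Immediate causes of F: H, E.
Further upstream: R.

E, H, R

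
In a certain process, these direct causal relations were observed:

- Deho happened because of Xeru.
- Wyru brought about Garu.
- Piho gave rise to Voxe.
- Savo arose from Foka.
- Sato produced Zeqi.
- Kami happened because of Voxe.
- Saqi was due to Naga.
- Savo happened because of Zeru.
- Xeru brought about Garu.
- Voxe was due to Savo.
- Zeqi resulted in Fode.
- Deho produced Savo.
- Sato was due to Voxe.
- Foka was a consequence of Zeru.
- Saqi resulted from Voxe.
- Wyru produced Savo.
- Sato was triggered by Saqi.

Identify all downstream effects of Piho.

Direct effects: Voxe.
2 steps out: Saqi, Sato, Kami.
3 steps out: Zeqi.
4 steps out: Fode.
Not reachable from it: Wyru, Zeru, Xeru, Deho, Foka, Naga, Savo, Garu.

Fode, Kami, Saqi, Sato, Voxe, Zeqi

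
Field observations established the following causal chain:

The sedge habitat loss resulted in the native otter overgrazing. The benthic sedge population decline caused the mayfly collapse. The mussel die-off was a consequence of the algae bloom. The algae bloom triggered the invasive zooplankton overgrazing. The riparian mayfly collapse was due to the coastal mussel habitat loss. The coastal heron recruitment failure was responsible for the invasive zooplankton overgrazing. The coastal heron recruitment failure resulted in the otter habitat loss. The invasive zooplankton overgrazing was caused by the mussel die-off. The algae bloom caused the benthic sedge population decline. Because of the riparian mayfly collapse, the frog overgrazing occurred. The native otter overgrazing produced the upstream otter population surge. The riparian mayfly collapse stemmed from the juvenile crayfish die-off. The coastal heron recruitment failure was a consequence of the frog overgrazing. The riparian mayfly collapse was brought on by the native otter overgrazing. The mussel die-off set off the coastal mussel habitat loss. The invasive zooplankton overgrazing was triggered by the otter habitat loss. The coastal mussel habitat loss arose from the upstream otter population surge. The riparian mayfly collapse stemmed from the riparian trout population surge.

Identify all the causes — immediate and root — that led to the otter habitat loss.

Immediate cause of the otter habitat loss: the coastal heron recruitment failure.
Further upstream: the algae bloom, the sedge habitat loss, the mussel die-off, the juvenile crayfish die-off, the native otter overgrazing, the upstream otter population surge, the riparian trout population surge, the coastal mussel habitat loss, the riparian mayfly collapse, the frog overgrazing.

the algae bloom, the coastal heron recruitment failure, the coastal mussel habitat loss, the frog overgrazing, the juvenile crayfish die-off, the mussel die-off, the native otter overgrazing, the riparian mayfly collapse, the riparian trout population surge, the sedge habitat loss, the upstream otter population surge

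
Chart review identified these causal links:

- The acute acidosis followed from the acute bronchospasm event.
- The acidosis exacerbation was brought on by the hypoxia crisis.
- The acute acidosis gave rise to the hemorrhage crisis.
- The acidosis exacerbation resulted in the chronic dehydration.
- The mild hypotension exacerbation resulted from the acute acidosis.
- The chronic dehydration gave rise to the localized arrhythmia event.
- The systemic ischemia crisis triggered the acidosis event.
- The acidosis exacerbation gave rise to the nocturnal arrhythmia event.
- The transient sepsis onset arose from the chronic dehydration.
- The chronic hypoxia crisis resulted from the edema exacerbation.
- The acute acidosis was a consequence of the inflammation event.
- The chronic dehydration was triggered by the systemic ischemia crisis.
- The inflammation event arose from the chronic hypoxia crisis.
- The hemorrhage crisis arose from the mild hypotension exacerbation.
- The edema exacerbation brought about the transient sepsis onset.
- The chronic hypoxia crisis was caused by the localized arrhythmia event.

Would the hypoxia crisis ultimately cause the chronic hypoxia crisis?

Yes

There is a causal chain: the hypoxia crisis → the acidosis exacerbation → the chronic dehydration → the localized arrhythmia event → the chronic hypoxia crisis.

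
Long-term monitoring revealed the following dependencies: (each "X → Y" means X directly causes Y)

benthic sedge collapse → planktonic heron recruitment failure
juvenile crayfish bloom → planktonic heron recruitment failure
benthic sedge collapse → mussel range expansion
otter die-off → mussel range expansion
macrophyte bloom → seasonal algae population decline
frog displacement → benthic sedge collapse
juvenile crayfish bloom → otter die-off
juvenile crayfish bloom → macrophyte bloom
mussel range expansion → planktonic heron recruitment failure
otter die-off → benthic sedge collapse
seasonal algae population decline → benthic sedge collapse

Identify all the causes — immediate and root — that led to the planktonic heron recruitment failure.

the benthic sedge collapse, the frog displacement, the juvenile crayfish bloom, the macrophyte bloom, the mussel range expansion, the otter die-off, the seasonal algae population decline

Immediate causes of the planktonic heron recruitment failure: the juvenile crayfish bloom, the benthic sedge collapse, the mussel range expansion.
Further upstream: the macrophyte bloom, the seasonal algae population decline, the otter die-off, the frog displacement.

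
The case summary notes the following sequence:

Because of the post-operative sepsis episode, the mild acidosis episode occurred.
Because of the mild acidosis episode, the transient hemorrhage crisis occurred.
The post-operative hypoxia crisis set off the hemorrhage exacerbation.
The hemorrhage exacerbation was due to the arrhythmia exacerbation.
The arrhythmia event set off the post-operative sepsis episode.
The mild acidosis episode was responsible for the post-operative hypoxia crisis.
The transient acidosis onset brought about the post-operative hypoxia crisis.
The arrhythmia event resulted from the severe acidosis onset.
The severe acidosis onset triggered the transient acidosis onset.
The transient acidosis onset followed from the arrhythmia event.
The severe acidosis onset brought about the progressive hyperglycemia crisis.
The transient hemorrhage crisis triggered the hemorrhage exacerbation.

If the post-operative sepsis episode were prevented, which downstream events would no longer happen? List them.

the mild acidosis episode, the transient hemorrhage crisis

Downstream of the post-operative sepsis episode: the mild acidosis episode, the post-operative hypoxia crisis, the transient hemorrhage crisis, the hemorrhage exacerbation.
Of those, still caused via another path: the post-operative hypoxia crisis, the hemorrhage exacerbation.
The remainder have no surviving cause.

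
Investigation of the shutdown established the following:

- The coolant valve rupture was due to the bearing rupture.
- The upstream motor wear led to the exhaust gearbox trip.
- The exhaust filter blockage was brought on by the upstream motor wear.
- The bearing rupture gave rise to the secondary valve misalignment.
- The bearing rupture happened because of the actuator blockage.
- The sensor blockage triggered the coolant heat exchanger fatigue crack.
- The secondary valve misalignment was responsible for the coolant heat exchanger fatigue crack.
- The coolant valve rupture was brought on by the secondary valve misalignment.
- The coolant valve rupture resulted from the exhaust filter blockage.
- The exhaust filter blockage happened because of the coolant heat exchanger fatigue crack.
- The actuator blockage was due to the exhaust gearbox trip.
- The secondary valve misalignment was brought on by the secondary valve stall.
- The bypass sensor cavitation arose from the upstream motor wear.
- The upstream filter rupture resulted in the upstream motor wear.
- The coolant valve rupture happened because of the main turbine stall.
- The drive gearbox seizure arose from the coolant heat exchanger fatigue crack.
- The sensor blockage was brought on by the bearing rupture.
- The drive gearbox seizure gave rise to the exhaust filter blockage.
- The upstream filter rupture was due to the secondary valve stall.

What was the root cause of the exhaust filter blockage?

Tracing upstream from the exhaust filter blockage: the exhaust filter blockage ← the upstream motor wear ← the upstream filter rupture ← the secondary valve stall.
The secondary valve stall has no stated cause, so it is the root.

the secondary valve stall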